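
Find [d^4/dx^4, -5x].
-20\frac{d^{3}}{dx^{3}}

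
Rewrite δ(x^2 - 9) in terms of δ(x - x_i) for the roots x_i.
\frac{\delta(x - 3) + \delta(x + 3)}{6}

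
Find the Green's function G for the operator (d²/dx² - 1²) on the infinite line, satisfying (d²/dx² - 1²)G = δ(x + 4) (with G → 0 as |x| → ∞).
-\frac{e^{-|x + 4|}}{2}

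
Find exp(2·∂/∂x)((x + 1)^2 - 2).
x^{2} + 6 x + 7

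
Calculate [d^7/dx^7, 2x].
14\frac{d^{6}}{dx^{6}}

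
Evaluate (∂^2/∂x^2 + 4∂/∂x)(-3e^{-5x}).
- 15 e^{- 5 x}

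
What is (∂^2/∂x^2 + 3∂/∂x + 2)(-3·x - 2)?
- 6 x - 13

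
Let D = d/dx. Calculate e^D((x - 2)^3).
x^{3} - 3 x^{2} + 3 x - 1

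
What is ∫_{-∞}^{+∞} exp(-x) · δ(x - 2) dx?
e^{-2}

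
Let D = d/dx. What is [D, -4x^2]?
- 8 x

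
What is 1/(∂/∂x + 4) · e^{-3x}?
e^{- 3 x}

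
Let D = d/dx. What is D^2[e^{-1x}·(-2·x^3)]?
2 x \left(- x^{2} + 6 x - 6\right) e^{- x}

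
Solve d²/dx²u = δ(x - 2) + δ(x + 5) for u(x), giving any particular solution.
\frac{|x - 2|}{2} + \frac{|x + 5|}{2}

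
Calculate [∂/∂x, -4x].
-4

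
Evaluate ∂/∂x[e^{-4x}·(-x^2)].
2 x \left(2 x - 1\right) e^{- 4 x}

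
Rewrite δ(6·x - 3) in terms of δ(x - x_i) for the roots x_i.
\frac{\delta(x - 1/2)}{6}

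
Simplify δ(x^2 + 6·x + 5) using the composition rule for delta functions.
\frac{\delta(x + 1) + \delta(x + 5)}{4}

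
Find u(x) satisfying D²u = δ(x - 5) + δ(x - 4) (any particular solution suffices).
\frac{|x - 5|}{2} + \frac{|x - 4|}{2}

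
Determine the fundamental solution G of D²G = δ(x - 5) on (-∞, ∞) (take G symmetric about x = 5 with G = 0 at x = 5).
\frac{|x - 5|}{2}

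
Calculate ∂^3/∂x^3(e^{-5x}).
- 125 e^{- 5 x}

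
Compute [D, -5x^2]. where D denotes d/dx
- 10 x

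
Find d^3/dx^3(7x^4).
168 x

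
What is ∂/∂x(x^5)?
5 x^{4}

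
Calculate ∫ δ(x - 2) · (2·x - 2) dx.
2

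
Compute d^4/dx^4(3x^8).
5040 x^{4}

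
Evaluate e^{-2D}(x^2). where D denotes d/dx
x^{2} - 4 x + 4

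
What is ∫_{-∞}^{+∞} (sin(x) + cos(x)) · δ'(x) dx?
-1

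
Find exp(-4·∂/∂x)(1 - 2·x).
9 - 2 x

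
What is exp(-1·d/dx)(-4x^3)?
- 4 x^{3} + 12 x^{2} - 12 x + 4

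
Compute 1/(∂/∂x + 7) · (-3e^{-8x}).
3 e^{- 8 x}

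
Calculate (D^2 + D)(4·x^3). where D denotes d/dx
12 x \left(x + 2\right)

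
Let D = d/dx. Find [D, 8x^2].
16 x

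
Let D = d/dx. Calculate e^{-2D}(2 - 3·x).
8 - 3 x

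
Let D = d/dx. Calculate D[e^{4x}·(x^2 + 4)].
2 \left(2 x^{2} + x + 8\right) e^{4 x}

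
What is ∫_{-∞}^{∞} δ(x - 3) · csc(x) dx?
\csc{\left(3 \right)}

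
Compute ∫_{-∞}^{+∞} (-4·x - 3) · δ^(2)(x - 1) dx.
0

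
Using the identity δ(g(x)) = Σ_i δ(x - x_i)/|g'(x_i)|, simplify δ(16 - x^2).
\frac{\delta(x - 4) + \delta(x + 4)}{8}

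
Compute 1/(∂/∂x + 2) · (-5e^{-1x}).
- 5 e^{- x}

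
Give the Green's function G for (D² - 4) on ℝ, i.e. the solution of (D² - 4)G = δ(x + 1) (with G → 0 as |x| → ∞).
-\frac{e^{-2|x + 1|}}{4}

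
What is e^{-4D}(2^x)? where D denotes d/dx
2^{x - 4}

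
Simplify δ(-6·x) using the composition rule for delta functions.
\frac{\delta(x)}{6}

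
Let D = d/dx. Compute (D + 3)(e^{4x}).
7 e^{4 x}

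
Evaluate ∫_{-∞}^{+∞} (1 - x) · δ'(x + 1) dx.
1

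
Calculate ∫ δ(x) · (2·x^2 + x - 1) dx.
-1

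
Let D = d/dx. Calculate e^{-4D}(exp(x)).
e^{x - 4}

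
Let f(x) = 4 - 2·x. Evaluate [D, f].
-2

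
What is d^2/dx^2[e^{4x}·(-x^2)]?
\left(- 16 x^{2} - 16 x - 2\right) e^{4 x}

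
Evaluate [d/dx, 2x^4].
8 x^{3}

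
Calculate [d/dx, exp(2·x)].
2 e^{2 x}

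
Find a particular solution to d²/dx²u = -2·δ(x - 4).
-|x - 4|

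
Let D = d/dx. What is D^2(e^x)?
e^{x}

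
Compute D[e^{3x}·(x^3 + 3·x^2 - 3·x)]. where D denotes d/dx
3 \left(x^{3} + 4 x^{2} - x - 1\right) e^{3 x}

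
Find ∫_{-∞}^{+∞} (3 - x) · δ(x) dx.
3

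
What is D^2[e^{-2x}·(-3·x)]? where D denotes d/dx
12 \left(1 - x\right) e^{- 2 x}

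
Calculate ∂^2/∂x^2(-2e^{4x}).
- 32 e^{4 x}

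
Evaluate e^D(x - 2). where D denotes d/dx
x - 1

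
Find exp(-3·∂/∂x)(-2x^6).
- 2 x^{6} + 36 x^{5} - 270 x^{4} + 1080 x^{3} - 2430 x^{2} + 2916 x - 1458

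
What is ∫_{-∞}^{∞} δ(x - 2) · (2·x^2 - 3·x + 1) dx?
3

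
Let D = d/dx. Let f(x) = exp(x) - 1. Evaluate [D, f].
e^{x}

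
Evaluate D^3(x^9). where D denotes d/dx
504 x^{6}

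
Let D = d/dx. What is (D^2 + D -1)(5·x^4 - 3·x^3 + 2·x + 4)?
- 5 x^{4} + 23 x^{3} + 51 x^{2} - 20 x - 2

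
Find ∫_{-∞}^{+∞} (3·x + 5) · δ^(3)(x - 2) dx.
0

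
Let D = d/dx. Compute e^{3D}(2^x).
2^{x + 3}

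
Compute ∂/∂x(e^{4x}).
4 e^{4 x}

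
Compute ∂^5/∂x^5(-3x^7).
- 7560 x^{2}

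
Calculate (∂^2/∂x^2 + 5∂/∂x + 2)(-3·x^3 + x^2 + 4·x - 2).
- 6 x^{3} - 43 x^{2} + 18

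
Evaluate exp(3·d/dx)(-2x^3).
- 2 x^{3} - 18 x^{2} - 54 x - 54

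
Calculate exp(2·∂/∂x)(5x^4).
5 x^{4} + 40 x^{3} + 120 x^{2} + 160 x + 80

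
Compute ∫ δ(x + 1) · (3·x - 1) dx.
-4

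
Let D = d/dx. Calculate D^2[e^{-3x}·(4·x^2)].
4 \left(9 x^{2} - 12 x + 2\right) e^{- 3 x}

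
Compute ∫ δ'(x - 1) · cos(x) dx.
\sin{\left(1 \right)}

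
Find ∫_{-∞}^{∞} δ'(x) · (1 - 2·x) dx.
2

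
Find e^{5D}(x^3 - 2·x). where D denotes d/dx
x^{3} + 15 x^{2} + 73 x + 115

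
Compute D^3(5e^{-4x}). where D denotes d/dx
- 320 e^{- 4 x}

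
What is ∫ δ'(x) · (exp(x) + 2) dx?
-1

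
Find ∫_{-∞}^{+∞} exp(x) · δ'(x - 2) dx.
- e^{2}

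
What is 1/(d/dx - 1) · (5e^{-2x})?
- \frac{5 e^{- 2 x}}{3}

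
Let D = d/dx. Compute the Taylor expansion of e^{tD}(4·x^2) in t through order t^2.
4 t^{2} + 8 t x + 4 x^{2}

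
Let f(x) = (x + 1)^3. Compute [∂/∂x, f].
3 \left(x + 1\right)^{2}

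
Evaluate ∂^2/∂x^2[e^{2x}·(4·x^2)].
\left(16 x^{2} + 32 x + 8\right) e^{2 x}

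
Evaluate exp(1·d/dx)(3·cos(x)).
3 \cos{\left(x + 1 \right)}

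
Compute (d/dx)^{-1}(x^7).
\frac{x^{8}}{8}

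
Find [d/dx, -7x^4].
- 28 x^{3}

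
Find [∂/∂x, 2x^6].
12 x^{5}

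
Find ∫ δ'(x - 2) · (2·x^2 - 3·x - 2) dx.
-5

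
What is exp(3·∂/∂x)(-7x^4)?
- 7 x^{4} - 84 x^{3} - 378 x^{2} - 756 x - 567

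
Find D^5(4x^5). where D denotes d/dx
480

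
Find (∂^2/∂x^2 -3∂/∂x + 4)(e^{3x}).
4 e^{3 x}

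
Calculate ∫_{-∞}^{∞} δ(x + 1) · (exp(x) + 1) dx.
e^{-1} + 1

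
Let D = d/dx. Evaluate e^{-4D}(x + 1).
x - 3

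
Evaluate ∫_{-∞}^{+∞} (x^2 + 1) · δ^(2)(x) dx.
2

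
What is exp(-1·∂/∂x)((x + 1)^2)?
x^{2}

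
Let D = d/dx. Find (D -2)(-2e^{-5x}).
14 e^{- 5 x}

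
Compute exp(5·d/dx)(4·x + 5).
4 x + 25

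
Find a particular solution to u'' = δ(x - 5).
\frac{|x - 5|}{2}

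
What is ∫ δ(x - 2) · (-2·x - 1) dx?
-5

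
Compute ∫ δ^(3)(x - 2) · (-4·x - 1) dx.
0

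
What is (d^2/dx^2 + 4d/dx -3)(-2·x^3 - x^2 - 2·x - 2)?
6 x^{3} - 21 x^{2} - 14 x - 4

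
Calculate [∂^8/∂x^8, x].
8\frac{d^{7}}{dx^{7}}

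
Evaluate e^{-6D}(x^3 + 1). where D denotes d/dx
x^{3} - 18 x^{2} + 108 x - 215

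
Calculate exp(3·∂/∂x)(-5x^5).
- 5 x^{5} - 75 x^{4} - 450 x^{3} - 1350 x^{2} - 2025 x - 1215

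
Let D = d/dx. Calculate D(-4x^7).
- 28 x^{6}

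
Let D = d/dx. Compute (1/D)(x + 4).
\frac{x^{2}}{2} + 4 x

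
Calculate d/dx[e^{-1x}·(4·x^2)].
4 x \left(2 - x\right) e^{- x}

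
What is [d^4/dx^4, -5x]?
-20\frac{d^{3}}{dx^{3}}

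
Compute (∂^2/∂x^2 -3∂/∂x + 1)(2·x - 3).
2 x - 9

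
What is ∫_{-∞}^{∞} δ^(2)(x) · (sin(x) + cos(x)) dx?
-1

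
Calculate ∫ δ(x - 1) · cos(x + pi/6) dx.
\cos{\left(\frac{\pi}{6} + 1 \right)}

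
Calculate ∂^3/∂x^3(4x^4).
96 x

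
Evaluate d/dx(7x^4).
28 x^{3}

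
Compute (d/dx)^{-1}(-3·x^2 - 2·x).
- x^{3} - x^{2}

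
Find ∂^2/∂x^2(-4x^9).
- 288 x^{7}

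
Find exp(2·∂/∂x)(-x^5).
- x^{5} - 10 x^{4} - 40 x^{3} - 80 x^{2} - 80 x - 32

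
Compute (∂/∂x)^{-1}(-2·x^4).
- \frac{2 x^{5}}{5}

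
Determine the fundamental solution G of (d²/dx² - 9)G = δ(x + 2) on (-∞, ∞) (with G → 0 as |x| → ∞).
-\frac{e^{-3|x + 2|}}{6}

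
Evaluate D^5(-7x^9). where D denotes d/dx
- 105840 x^{4}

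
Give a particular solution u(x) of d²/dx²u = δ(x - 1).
\frac{|x - 1|}{2}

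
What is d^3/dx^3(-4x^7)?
- 840 x^{4}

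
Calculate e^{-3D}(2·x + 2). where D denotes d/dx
2 x - 4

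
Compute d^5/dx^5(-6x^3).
0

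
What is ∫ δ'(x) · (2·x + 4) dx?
-2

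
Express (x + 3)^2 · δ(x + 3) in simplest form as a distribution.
0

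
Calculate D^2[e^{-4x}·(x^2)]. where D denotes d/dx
2 \left(8 x^{2} - 8 x + 1\right) e^{- 4 x}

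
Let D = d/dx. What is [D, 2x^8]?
16 x^{7}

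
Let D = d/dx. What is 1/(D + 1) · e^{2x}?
\frac{e^{2 x}}{3}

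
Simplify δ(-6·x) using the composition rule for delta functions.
\frac{\delta(x)}{6}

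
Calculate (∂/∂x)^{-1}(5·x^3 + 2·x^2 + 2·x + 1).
\frac{5 x^{4}}{4} + \frac{2 x^{3}}{3} + x^{2} + x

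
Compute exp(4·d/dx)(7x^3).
7 x^{3} + 84 x^{2} + 336 x + 448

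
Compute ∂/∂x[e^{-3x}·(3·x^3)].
9 x^{2} \left(1 - x\right) e^{- 3 x}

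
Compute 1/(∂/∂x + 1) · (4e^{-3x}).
- 2 e^{- 3 x}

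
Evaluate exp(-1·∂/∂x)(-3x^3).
- 3 x^{3} + 9 x^{2} - 9 x + 3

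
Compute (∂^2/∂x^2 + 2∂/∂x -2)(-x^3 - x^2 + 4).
2 x^{3} - 4 x^{2} - 10 x - 10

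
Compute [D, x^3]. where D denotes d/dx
3 x^{2}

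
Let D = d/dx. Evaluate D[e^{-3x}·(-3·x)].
3 \left(3 x - 1\right) e^{- 3 x}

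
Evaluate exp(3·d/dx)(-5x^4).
- 5 x^{4} - 60 x^{3} - 270 x^{2} - 540 x - 405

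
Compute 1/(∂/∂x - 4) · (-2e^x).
\frac{2 e^{x}}{3}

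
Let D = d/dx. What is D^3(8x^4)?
192 x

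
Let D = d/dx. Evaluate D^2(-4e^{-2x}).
- 16 e^{- 2 x}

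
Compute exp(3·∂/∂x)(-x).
- x - 3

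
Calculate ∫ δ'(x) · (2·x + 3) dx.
-2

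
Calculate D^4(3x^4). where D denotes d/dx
72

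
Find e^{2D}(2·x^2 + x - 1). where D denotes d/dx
2 x^{2} + 9 x + 9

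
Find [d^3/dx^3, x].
3\frac{d^{2}}{dx^{2}}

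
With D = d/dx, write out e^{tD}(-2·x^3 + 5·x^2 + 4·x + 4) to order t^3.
- 2 t^{3} + t^{2} \left(5 - 6 x\right) + 2 t \left(- 3 x^{2} + 5 x + 2\right) - 2 x^{3} + 5 x^{2} + 4 x + 4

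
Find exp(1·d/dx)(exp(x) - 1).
e^{x + 1} - 1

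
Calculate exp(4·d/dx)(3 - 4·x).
- 4 x - 13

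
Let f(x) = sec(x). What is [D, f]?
\tan{\left(x \right)} \sec{\left(x \right)}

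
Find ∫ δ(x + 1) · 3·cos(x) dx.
3 \cos{\left(1 \right)}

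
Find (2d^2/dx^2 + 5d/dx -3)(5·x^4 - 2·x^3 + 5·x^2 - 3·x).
- 15 x^{4} + 106 x^{3} + 75 x^{2} + 35 x + 5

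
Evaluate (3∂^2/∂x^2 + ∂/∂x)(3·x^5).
15 x^{3} \left(x + 12\right)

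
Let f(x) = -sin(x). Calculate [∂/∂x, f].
- \cos{\left(x \right)}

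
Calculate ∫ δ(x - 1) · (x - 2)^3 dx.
-1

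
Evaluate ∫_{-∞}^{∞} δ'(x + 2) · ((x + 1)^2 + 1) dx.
2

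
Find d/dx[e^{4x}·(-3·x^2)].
6 x \left(- 2 x - 1\right) e^{4 x}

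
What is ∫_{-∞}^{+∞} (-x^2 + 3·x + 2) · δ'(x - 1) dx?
-1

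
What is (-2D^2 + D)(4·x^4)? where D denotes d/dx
16 x^{2} \left(x - 6\right)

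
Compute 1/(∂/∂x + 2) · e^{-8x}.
- \frac{e^{- 8 x}}{6}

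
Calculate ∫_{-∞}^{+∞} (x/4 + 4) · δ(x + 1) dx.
\frac{15}{4}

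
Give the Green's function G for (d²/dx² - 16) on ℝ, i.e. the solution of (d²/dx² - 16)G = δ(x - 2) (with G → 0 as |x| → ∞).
-\frac{e^{-4|x - 2|}}{8}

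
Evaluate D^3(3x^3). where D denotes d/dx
18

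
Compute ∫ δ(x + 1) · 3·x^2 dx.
3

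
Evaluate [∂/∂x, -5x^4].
- 20 x^{3}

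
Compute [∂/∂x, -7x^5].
- 35 x^{4}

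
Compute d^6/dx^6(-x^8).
- 20160 x^{2}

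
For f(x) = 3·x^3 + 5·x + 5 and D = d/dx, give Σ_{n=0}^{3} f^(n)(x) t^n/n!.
3 t^{3} + 9 t^{2} x + t \left(9 x^{2} + 5\right) + 3 x^{3} + 5 x + 5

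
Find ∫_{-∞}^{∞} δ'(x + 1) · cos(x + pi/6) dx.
\cos{\left(1 + \frac{\pi}{3} \right)}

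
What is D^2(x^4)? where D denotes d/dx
12 x^{2}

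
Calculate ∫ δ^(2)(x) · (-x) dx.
0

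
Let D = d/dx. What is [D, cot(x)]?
- \frac{1}{\sin^{2}{\left(x \right)}}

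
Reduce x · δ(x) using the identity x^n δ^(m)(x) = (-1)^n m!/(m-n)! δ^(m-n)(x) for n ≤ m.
0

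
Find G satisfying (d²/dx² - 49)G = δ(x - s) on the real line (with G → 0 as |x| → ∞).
-\frac{e^{-7|x-s|}}{14}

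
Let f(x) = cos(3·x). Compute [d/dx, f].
- 3 \sin{\left(3 x \right)}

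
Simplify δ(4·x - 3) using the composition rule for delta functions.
\frac{\delta(x - 3/4)}{4}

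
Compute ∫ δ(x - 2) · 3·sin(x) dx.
3 \sin{\left(2 \right)}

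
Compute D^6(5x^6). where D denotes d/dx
3600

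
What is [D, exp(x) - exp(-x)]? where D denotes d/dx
2 \cosh{\left(x \right)}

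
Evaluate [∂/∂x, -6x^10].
- 60 x^{9}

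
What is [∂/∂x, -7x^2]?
- 14 x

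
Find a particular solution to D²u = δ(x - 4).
\frac{|x - 4|}{2}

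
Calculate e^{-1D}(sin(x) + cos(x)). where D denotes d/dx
\sqrt{2} \cos{\left(- x + \frac{\pi}{4} + 1 \right)}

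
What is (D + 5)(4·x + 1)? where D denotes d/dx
20 x + 9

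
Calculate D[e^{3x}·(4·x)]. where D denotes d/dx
\left(12 x + 4\right) e^{3 x}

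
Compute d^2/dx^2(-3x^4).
- 36 x^{2}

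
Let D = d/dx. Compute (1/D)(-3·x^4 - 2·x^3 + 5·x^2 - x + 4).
- \frac{3 x^{5}}{5} - \frac{x^{4}}{2} + \frac{5 x^{3}}{3} - \frac{x^{2}}{2} + 4 x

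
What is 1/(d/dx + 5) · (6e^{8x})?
\frac{6 e^{8 x}}{13}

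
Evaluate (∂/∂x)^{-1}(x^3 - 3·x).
\frac{x^{4}}{4} - \frac{3 x^{2}}{2}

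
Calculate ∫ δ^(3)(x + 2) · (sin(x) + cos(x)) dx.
\cos{\left(2 \right)} + \sin{\left(2 \right)}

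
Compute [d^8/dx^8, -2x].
-16\frac{d^{7}}{dx^{7}}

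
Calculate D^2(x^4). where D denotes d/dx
12 x^{2}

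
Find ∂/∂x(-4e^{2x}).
- 8 e^{2 x}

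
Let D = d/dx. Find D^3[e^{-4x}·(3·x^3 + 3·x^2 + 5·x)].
2 \left(- 96 x^{3} + 120 x^{2} - 124 x + 93\right) e^{- 4 x}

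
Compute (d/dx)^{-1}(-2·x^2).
- \frac{2 x^{3}}{3}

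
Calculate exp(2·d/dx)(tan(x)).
\tan{\left(x + 2 \right)}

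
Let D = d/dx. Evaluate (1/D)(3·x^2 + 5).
x^{3} + 5 x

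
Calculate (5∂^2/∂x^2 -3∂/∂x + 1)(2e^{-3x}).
110 e^{- 3 x}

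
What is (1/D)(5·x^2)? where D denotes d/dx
\frac{5 x^{3}}{3}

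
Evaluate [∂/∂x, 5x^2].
10 x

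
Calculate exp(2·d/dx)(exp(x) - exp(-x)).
2 \sinh{\left(x + 2 \right)}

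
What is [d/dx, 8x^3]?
24 x^{2}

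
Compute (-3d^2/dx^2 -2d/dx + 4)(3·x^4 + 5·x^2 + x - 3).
12 x^{4} - 24 x^{3} - 88 x^{2} - 16 x - 44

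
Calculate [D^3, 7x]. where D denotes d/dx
21D^{2}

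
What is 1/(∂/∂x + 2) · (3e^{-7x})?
- \frac{3 e^{- 7 x}}{5}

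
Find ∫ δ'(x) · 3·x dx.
-3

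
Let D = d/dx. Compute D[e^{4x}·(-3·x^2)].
6 x \left(- 2 x - 1\right) e^{4 x}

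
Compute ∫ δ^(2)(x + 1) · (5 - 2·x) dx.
0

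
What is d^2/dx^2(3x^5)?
60 x^{3}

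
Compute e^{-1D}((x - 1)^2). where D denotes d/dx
x^{2} - 4 x + 4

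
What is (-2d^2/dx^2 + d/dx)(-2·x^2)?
8 - 4 x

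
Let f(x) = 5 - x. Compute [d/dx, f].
-1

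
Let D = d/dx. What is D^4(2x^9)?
6048 x^{5}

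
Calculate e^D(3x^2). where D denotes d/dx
3 x^{2} + 6 x + 3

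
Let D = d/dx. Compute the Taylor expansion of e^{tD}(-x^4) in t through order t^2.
x^{2} \left(- 6 t^{2} - 4 t x - x^{2}\right)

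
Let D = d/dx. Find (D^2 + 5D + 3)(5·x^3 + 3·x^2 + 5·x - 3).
15 x^{3} + 84 x^{2} + 75 x + 22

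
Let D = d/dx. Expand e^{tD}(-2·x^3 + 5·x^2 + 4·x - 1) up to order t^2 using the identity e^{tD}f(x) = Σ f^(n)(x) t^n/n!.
t^{2} \left(5 - 6 x\right) + 2 t \left(- 3 x^{2} + 5 x + 2\right) - 2 x^{3} + 5 x^{2} + 4 x - 1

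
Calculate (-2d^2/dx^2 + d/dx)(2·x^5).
10 x^{3} \left(x - 8\right)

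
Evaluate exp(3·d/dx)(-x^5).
- x^{5} - 15 x^{4} - 90 x^{3} - 270 x^{2} - 405 x - 243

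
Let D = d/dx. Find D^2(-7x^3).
- 42 x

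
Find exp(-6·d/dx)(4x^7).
4 x^{7} - 168 x^{6} + 3024 x^{5} - 30240 x^{4} + 181440 x^{3} - 653184 x^{2} + 1306368 x - 1119744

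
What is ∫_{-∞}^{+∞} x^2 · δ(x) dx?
0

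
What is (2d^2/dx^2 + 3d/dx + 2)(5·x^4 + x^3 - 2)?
10 x^{4} + 62 x^{3} + 129 x^{2} + 12 x - 4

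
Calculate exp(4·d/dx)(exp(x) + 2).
e^{x + 4} + 2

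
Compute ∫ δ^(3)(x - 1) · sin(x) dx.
\cos{\left(1 \right)}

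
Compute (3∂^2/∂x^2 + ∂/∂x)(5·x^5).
25 x^{3} \left(x + 12\right)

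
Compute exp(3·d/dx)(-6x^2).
- 6 x^{2} - 36 x - 54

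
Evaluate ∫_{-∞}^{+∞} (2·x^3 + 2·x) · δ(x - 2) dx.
20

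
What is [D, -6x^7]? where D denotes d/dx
- 42 x^{6}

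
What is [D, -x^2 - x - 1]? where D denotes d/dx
- 2 x - 1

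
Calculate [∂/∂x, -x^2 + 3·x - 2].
3 - 2 x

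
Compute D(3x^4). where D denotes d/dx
12 x^{3}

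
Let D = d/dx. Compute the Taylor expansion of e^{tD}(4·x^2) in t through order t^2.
4 t^{2} + 8 t x + 4 x^{2}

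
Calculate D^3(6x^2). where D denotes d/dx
0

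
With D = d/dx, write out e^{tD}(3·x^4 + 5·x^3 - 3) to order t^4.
3 t^{4} + t^{3} \left(12 x + 5\right) + 3 t^{2} x \left(6 x + 5\right) + 3 t x^{2} \left(4 x + 5\right) + 3 x^{4} + 5 x^{3} - 3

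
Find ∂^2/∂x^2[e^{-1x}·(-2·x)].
2 \left(2 - x\right) e^{- x}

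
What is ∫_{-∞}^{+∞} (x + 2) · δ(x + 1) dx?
1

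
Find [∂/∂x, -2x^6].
- 12 x^{5}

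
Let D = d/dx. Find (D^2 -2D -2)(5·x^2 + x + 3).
- 10 x^{2} - 22 x + 2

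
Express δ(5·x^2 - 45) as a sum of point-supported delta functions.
\frac{\delta(x - 3) + \delta(x + 3)}{30}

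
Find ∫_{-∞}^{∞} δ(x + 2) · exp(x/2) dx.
e^{-1}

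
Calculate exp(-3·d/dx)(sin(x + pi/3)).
\sin{\left(x - 3 + \frac{\pi}{3} \right)}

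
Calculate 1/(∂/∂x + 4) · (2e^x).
\frac{2 e^{x}}{5}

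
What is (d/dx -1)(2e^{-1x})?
- 4 e^{- x}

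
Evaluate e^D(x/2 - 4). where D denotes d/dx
\frac{x}{2} - \frac{7}{2}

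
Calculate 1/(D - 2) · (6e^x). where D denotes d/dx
- 6 e^{x}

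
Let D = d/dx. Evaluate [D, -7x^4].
- 28 x^{3}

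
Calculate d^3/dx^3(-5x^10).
- 3600 x^{7}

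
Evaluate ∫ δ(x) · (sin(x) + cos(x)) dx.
1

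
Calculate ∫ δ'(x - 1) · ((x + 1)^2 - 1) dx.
-4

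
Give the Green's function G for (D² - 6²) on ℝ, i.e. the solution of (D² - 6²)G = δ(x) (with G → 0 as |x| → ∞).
-\frac{e^{-6|x|}}{12}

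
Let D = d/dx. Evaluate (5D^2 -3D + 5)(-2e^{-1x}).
- 26 e^{- x}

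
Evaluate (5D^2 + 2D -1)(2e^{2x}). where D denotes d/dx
46 e^{2 x}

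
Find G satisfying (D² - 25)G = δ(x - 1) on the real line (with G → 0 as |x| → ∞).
-\frac{e^{-5|x - 1|}}{10}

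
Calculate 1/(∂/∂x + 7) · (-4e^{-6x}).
- 4 e^{- 6 x}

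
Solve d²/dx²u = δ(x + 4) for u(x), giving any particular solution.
\frac{|x + 4|}{2}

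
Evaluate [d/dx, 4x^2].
8 x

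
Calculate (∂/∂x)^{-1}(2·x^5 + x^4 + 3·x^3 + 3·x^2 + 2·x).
\frac{x^{6}}{3} + \frac{x^{5}}{5} + \frac{3 x^{4}}{4} + x^{3} + x^{2}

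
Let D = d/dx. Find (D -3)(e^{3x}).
0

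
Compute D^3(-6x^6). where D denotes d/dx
- 720 x^{3}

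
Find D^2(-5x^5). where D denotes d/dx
- 100 x^{3}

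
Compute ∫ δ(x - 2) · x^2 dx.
4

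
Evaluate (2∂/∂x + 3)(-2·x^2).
2 x \left(- 3 x - 4\right)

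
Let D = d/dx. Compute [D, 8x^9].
72 x^{8}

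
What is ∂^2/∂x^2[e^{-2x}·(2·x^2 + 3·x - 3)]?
4 \left(2 x^{2} - x - 5\right) e^{- 2 x}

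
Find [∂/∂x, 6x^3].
18 x^{2}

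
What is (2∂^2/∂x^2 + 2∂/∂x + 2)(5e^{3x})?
130 e^{3 x}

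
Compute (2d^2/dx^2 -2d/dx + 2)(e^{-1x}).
6 e^{- x}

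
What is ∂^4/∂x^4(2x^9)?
6048 x^{5}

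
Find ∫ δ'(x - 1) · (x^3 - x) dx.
-2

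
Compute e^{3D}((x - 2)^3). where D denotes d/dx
x^{3} + 3 x^{2} + 3 x + 1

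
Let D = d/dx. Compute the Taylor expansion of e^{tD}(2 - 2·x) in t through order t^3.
- 2 t - 2 x + 2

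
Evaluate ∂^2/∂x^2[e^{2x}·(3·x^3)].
6 x \left(2 x^{2} + 6 x + 3\right) e^{2 x}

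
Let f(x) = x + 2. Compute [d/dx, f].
1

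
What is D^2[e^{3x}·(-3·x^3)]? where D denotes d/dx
- 9 x \left(3 x^{2} + 6 x + 2\right) e^{3 x}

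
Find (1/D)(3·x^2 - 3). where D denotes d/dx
x^{3} - 3 x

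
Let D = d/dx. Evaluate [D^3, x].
3D^{2}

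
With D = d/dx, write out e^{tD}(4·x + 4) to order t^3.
4 t + 4 x + 4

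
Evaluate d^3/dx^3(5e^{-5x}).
- 625 e^{- 5 x}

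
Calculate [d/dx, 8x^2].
16 x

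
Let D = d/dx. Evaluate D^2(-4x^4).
- 48 x^{2}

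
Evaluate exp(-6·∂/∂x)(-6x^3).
- 6 x^{3} + 108 x^{2} - 648 x + 1296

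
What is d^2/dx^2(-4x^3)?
- 24 x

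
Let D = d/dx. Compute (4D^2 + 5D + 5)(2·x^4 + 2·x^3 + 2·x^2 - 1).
10 x^{4} + 50 x^{3} + 136 x^{2} + 68 x + 11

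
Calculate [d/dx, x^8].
8 x^{7}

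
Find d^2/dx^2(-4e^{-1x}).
- 4 e^{- x}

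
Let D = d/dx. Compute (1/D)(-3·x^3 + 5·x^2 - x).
- \frac{3 x^{4}}{4} + \frac{5 x^{3}}{3} - \frac{x^{2}}{2}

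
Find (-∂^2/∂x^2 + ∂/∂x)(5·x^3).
15 x \left(x - 2\right)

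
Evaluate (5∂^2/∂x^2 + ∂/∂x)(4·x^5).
20 x^{3} \left(x + 20\right)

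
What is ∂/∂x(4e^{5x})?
20 e^{5 x}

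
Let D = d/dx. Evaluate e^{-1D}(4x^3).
4 x^{3} - 12 x^{2} + 12 x - 4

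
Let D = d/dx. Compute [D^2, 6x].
12D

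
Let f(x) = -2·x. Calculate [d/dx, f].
-2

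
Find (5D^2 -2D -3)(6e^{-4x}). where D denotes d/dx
510 e^{- 4 x}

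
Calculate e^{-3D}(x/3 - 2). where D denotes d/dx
\frac{x}{3} - 3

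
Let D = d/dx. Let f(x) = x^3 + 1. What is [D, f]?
3 x^{2}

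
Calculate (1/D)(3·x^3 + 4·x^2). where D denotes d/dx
\frac{3 x^{4}}{4} + \frac{4 x^{3}}{3}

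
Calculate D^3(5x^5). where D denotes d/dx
300 x^{2}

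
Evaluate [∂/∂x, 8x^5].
40 x^{4}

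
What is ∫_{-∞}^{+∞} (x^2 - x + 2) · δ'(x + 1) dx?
3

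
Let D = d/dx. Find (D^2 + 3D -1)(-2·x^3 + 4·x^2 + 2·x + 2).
2 x^{3} - 22 x^{2} + 10 x + 12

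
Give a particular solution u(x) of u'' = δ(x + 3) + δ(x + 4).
\frac{|x + 3|}{2} + \frac{|x + 4|}{2}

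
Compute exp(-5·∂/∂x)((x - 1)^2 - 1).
x^{2} - 12 x + 35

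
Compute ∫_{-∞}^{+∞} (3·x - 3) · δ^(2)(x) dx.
0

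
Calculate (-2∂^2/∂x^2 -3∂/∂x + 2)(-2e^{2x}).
24 e^{2 x}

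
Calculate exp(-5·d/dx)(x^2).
x^{2} - 10 x + 25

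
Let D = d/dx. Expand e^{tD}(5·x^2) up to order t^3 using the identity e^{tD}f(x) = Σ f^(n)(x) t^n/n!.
5 t^{2} + 10 t x + 5 x^{2}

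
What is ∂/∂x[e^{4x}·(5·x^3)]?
x^{2} \left(20 x + 15\right) e^{4 x}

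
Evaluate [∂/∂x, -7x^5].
- 35 x^{4}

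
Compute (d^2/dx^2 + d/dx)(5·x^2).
10 x + 10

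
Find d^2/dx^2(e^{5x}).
25 e^{5 x}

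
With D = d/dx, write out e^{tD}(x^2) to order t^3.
t^{2} + 2 t x + x^{2}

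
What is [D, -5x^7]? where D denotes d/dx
- 35 x^{6}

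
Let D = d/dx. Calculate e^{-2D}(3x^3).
3 x^{3} - 18 x^{2} + 36 x - 24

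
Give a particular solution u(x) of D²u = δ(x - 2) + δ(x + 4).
\frac{|x - 2|}{2} + \frac{|x + 4|}{2}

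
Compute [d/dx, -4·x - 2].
-4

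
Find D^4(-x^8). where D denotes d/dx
- 1680 x^{4}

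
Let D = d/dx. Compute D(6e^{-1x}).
- 6 e^{- x}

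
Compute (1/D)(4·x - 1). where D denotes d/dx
2 x^{2} - x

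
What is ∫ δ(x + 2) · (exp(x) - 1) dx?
-1 + e^{-2}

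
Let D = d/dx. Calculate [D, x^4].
4 x^{3}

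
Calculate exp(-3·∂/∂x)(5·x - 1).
5 x - 16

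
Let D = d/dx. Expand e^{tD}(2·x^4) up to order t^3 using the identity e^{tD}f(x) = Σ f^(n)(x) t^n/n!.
2 x \left(4 t^{3} + 6 t^{2} x + 4 t x^{2} + x^{3}\right)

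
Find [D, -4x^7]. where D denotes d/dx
- 28 x^{6}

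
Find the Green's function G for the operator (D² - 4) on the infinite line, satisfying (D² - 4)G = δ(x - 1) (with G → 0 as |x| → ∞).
-\frac{e^{-2|x - 1|}}{4}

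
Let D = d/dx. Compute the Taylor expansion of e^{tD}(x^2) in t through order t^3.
t^{2} + 2 t x + x^{2}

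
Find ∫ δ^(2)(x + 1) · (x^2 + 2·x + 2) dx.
2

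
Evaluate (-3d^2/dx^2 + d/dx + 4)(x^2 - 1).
4 x^{2} + 2 x - 10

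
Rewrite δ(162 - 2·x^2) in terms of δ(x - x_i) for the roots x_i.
\frac{\delta(x - 9) + \delta(x + 9)}{36}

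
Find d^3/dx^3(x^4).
24 x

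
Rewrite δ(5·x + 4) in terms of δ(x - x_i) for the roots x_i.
\frac{\delta(x + 4/5)}{5}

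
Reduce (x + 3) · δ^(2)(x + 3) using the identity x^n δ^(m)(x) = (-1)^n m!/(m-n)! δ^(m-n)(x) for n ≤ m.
-2\delta'(x + 3)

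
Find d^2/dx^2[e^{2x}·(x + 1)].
4 \left(x + 2\right) e^{2 x}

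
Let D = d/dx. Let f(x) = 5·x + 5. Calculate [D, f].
5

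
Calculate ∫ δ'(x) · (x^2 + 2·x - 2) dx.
-2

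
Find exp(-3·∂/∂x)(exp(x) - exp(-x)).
- e^{3 - x} + e^{x - 3}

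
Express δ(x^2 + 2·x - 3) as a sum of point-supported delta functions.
\frac{\delta(x + 3) + \delta(x - 1)}{4}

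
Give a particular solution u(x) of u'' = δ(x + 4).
\frac{|x + 4|}{2}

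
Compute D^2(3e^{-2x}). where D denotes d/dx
12 e^{- 2 x}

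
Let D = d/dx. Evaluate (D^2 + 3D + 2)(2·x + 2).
4 x + 10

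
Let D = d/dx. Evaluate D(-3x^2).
- 6 x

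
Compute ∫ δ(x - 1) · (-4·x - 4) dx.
-8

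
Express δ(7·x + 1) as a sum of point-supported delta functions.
\frac{\delta(x + 1/7)}{7}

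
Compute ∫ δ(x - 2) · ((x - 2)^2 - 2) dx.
-2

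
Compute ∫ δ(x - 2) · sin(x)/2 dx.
\frac{\sin{\left(2 \right)}}{2}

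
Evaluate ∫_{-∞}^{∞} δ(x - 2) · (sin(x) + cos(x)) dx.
\cos{\left(2 \right)} + \sin{\left(2 \right)}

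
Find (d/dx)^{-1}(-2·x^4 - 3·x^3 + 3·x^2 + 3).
- \frac{2 x^{5}}{5} - \frac{3 x^{4}}{4} + x^{3} + 3 x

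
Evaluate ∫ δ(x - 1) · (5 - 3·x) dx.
2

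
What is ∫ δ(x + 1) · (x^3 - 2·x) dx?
1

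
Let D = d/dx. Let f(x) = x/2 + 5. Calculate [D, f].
\frac{1}{2}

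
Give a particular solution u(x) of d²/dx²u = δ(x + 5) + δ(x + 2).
\frac{|x + 5|}{2} + \frac{|x + 2|}{2}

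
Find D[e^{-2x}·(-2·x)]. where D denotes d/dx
2 \left(2 x - 1\right) e^{- 2 x}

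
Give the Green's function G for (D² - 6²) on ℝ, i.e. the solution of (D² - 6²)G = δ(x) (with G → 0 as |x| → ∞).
-\frac{e^{-6|x|}}{12}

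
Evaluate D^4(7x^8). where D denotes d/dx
11760 x^{4}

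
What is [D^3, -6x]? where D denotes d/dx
-18D^{2}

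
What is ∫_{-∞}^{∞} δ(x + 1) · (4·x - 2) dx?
-6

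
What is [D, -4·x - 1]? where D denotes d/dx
-4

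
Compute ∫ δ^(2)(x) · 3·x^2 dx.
6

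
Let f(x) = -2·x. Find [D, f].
-2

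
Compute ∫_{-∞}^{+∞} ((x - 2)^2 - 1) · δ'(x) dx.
4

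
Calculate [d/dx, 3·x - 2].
3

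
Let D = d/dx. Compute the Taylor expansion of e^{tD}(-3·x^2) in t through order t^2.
- 3 t^{2} - 6 t x - 3 x^{2}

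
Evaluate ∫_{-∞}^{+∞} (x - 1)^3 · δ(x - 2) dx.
1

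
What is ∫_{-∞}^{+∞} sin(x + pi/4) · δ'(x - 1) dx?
- \cos{\left(\frac{\pi}{4} + 1 \right)}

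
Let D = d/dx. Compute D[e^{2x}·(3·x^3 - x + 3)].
\left(6 x^{3} + 9 x^{2} - 2 x + 5\right) e^{2 x}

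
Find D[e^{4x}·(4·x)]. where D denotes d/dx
\left(16 x + 4\right) e^{4 x}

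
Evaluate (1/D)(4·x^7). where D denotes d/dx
\frac{x^{8}}{2}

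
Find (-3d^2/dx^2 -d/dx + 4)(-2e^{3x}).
52 e^{3 x}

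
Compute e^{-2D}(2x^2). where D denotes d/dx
2 x^{2} - 8 x + 8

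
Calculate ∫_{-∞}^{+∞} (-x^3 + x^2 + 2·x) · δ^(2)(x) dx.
2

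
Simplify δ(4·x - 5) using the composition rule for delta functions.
\frac{\delta(x - 5/4)}{4}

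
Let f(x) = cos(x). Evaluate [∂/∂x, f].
- \sin{\left(x \right)}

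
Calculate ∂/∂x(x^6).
6 x^{5}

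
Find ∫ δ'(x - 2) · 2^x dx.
- \log{\left(16 \right)}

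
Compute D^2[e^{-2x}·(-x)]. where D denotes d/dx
4 \left(1 - x\right) e^{- 2 x}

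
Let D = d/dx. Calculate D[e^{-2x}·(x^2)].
2 x \left(1 - x\right) e^{- 2 x}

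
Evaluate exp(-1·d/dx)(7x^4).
7 x^{4} - 28 x^{3} + 42 x^{2} - 28 x + 7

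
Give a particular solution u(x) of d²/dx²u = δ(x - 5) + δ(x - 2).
\frac{|x - 5|}{2} + \frac{|x - 2|}{2}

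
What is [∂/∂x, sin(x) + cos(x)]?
- \sin{\left(x \right)} + \cos{\left(x \right)}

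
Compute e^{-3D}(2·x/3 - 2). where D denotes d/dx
\frac{2 x}{3} - 4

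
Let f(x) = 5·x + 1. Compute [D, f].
5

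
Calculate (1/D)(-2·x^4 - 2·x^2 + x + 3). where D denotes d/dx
- \frac{2 x^{5}}{5} - \frac{2 x^{3}}{3} + \frac{x^{2}}{2} + 3 x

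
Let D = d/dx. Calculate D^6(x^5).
0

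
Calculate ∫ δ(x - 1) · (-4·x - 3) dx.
-7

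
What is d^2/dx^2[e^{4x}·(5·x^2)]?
\left(80 x^{2} + 80 x + 10\right) e^{4 x}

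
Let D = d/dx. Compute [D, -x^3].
- 3 x^{2}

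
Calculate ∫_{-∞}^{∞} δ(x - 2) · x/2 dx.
1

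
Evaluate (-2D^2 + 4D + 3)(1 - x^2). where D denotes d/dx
- 3 x^{2} - 8 x + 7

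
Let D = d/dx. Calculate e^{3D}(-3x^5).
- 3 x^{5} - 45 x^{4} - 270 x^{3} - 810 x^{2} - 1215 x - 729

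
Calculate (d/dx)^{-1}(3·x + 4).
\frac{3 x^{2}}{2} + 4 x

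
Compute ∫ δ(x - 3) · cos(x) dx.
\cos{\left(3 \right)}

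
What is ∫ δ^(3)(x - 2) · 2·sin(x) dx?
2 \cos{\left(2 \right)}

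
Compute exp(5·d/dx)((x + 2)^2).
x^{2} + 14 x + 49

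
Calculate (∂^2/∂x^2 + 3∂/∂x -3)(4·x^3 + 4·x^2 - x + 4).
- 12 x^{3} + 24 x^{2} + 51 x - 7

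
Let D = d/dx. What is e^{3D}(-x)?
- x - 3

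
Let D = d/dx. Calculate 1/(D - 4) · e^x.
- \frac{e^{x}}{3}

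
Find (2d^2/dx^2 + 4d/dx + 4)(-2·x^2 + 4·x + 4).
24 - 8 x^{2}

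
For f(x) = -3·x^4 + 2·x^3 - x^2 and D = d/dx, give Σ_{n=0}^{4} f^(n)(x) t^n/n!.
- 3 t^{4} - t^{3} \left(12 x - 2\right) - t^{2} \left(18 x^{2} - 6 x + 1\right) - 2 t x \left(6 x^{2} - 3 x + 1\right) - 3 x^{4} + 2 x^{3} - x^{2}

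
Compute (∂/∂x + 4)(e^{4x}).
8 e^{4 x}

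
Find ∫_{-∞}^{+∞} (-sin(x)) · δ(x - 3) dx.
- \sin{\left(3 \right)}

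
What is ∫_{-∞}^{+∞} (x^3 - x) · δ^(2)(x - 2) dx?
12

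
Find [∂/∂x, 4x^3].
12 x^{2}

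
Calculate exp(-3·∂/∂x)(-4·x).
12 - 4 x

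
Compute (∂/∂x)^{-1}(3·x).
\frac{3 x^{2}}{2}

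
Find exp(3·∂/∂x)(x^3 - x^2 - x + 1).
x^{3} + 8 x^{2} + 20 x + 16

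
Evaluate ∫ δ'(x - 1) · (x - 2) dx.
-1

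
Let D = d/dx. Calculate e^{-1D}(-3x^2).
- 3 x^{2} + 6 x - 3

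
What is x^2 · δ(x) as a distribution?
0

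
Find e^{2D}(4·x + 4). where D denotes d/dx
4 x + 12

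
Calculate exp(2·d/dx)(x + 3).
x + 5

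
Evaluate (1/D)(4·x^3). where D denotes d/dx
x^{4}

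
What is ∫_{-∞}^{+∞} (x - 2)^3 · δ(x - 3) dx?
1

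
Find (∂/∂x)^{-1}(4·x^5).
\frac{2 x^{6}}{3}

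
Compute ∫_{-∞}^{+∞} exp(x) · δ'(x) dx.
-1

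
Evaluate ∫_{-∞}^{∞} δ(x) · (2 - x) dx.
2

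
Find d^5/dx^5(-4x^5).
-480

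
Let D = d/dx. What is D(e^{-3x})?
- 3 e^{- 3 x}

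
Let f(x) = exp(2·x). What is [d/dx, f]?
2 e^{2 x}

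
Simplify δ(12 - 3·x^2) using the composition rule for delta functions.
\frac{\delta(x - 2) + \delta(x + 2)}{12}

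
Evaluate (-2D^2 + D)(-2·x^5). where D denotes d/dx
10 x^{3} \left(8 - x\right)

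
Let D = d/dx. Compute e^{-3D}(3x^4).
3 x^{4} - 36 x^{3} + 162 x^{2} - 324 x + 243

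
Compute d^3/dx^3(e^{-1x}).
- e^{- x}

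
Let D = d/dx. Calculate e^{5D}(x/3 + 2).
\frac{x}{3} + \frac{11}{3}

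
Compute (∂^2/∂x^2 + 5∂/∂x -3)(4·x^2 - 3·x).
- 12 x^{2} + 49 x - 7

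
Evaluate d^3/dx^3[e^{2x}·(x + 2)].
\left(8 x + 28\right) e^{2 x}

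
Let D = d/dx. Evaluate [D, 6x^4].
24 x^{3}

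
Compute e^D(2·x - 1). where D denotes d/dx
2 x + 1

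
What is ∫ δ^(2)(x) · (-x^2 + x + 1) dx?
-2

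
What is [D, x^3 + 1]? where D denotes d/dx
3 x^{2}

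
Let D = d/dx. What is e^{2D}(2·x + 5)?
2 x + 9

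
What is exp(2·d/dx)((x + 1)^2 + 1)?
x^{2} + 6 x + 10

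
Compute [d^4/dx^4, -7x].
-28\frac{d^{3}}{dx^{3}}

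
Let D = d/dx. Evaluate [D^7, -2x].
-14D^{6}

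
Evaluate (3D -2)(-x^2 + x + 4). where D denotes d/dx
2 x^{2} - 8 x - 5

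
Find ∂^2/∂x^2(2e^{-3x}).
18 e^{- 3 x}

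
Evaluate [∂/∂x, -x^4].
- 4 x^{3}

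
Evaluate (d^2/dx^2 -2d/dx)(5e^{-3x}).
75 e^{- 3 x}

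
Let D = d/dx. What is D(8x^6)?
48 x^{5}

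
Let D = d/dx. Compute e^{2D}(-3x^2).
- 3 x^{2} - 12 x - 12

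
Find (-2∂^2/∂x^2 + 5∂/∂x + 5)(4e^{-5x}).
- 280 e^{- 5 x}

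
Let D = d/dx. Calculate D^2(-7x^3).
- 42 x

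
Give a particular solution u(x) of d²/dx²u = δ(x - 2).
\frac{|x - 2|}{2}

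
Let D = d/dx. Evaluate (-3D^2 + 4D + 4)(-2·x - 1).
- 8 x - 12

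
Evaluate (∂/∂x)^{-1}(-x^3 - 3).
- \frac{x^{4}}{4} - 3 x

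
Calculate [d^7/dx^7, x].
7\frac{d^{6}}{dx^{6}}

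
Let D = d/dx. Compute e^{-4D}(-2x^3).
- 2 x^{3} + 24 x^{2} - 96 x + 128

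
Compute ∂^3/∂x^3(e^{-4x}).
- 64 e^{- 4 x}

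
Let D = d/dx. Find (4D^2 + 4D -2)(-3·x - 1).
6 x - 10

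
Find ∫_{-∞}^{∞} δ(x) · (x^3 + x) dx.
0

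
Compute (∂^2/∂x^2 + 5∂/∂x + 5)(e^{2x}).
19 e^{2 x}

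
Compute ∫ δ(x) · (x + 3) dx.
3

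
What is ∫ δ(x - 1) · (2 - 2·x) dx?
0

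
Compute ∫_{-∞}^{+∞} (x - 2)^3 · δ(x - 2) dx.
0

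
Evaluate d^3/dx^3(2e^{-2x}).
- 16 e^{- 2 x}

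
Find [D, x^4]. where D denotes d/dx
4 x^{3}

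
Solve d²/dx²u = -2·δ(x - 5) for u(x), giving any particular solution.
-|x - 5|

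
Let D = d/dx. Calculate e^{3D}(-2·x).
- 2 x - 6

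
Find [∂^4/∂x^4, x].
4\frac{d^{3}}{dx^{3}}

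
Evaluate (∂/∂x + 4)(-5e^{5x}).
- 45 e^{5 x}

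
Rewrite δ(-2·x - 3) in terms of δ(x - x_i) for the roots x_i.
\frac{\delta(x + 3/2)}{2}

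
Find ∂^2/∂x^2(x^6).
30 x^{4}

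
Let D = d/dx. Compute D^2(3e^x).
3 e^{x}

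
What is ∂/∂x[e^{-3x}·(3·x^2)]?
3 x \left(2 - 3 x\right) e^{- 3 x}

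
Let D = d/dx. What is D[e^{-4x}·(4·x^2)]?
8 x \left(1 - 2 x\right) e^{- 4 x}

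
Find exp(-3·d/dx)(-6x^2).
- 6 x^{2} + 36 x - 54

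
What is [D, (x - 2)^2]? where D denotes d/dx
2 x - 4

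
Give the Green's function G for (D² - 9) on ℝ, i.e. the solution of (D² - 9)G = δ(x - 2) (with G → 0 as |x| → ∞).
-\frac{e^{-3|x - 2|}}{6}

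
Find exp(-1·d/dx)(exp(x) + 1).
e^{x - 1} + 1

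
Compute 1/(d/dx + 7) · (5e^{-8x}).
- 5 e^{- 8 x}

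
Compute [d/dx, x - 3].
1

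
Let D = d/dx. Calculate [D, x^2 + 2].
2 x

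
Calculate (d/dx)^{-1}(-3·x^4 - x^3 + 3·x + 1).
- \frac{3 x^{5}}{5} - \frac{x^{4}}{4} + \frac{3 x^{2}}{2} + x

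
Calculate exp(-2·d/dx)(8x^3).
8 x^{3} - 48 x^{2} + 96 x - 64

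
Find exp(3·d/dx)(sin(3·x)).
\sin{\left(3 x + 9 \right)}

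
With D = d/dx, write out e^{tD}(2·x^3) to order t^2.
2 x \left(3 t^{2} + 3 t x + x^{2}\right)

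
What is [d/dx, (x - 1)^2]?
2 x - 2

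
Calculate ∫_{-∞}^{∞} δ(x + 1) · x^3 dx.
-1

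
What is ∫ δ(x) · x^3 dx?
0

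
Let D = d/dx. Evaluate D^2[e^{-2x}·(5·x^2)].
10 \left(2 x^{2} - 4 x + 1\right) e^{- 2 x}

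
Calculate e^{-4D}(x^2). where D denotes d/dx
x^{2} - 8 x + 16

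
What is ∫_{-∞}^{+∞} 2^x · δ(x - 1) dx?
2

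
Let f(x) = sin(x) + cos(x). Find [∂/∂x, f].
- \sin{\left(x \right)} + \cos{\left(x \right)}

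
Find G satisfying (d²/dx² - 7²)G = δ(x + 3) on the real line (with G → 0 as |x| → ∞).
-\frac{e^{-7|x + 3|}}{14}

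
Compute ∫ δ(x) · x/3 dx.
0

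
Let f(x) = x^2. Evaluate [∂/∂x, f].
2 x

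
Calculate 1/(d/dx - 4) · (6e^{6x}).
3 e^{6 x}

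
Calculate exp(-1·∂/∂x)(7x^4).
7 x^{4} - 28 x^{3} + 42 x^{2} - 28 x + 7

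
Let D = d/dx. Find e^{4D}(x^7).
x^{7} + 28 x^{6} + 336 x^{5} + 2240 x^{4} + 8960 x^{3} + 21504 x^{2} + 28672 x + 16384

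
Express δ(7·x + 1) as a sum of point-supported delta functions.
\frac{\delta(x + 1/7)}{7}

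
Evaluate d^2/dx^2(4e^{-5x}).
100 e^{- 5 x}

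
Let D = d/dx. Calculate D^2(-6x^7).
- 252 x^{5}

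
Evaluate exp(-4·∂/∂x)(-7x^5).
- 7 x^{5} + 140 x^{4} - 1120 x^{3} + 4480 x^{2} - 8960 x + 7168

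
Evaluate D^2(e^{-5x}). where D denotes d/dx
25 e^{- 5 x}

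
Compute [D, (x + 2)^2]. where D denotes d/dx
2 x + 4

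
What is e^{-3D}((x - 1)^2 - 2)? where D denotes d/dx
x^{2} - 8 x + 14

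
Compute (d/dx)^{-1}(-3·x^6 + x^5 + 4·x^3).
- \frac{3 x^{7}}{7} + \frac{x^{6}}{6} + x^{4}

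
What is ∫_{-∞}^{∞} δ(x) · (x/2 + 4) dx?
4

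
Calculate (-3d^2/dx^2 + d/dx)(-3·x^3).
9 x \left(6 - x\right)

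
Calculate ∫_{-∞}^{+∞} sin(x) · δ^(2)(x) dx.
0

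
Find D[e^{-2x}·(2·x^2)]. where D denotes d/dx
4 x \left(1 - x\right) e^{- 2 x}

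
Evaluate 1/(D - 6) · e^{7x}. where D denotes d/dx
e^{7 x}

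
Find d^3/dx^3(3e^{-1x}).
- 3 e^{- x}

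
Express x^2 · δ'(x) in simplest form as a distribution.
0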